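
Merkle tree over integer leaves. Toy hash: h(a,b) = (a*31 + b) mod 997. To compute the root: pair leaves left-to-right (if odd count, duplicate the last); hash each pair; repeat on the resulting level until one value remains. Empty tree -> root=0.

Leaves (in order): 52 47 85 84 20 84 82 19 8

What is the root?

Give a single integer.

Answer: 946

Derivation:
L0: [52, 47, 85, 84, 20, 84, 82, 19, 8]
L1: h(52,47)=(52*31+47)%997=662 h(85,84)=(85*31+84)%997=725 h(20,84)=(20*31+84)%997=704 h(82,19)=(82*31+19)%997=567 h(8,8)=(8*31+8)%997=256 -> [662, 725, 704, 567, 256]
L2: h(662,725)=(662*31+725)%997=310 h(704,567)=(704*31+567)%997=457 h(256,256)=(256*31+256)%997=216 -> [310, 457, 216]
L3: h(310,457)=(310*31+457)%997=97 h(216,216)=(216*31+216)%997=930 -> [97, 930]
L4: h(97,930)=(97*31+930)%997=946 -> [946]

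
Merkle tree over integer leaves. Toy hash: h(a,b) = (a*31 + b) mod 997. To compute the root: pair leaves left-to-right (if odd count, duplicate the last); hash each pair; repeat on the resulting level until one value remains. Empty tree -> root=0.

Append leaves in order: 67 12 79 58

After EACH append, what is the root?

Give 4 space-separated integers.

After append 67 (leaves=[67]):
  L0: [67]
  root=67
After append 12 (leaves=[67, 12]):
  L0: [67, 12]
  L1: h(67,12)=(67*31+12)%997=95 -> [95]
  root=95
After append 79 (leaves=[67, 12, 79]):
  L0: [67, 12, 79]
  L1: h(67,12)=(67*31+12)%997=95 h(79,79)=(79*31+79)%997=534 -> [95, 534]
  L2: h(95,534)=(95*31+534)%997=488 -> [488]
  root=488
After append 58 (leaves=[67, 12, 79, 58]):
  L0: [67, 12, 79, 58]
  L1: h(67,12)=(67*31+12)%997=95 h(79,58)=(79*31+58)%997=513 -> [95, 513]
  L2: h(95,513)=(95*31+513)%997=467 -> [467]
  root=467

Answer: 67 95 488 467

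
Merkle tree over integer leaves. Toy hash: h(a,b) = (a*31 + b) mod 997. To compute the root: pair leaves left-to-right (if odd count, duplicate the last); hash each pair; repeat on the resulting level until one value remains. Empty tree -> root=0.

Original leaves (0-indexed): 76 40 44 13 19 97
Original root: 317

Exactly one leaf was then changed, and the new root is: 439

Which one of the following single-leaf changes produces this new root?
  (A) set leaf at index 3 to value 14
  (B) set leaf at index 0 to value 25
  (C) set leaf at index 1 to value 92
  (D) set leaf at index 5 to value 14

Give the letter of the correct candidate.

Answer: C

Derivation:
Original leaves: [76, 40, 44, 13, 19, 97]
Target new root: 439
Try each candidate change and compute the resulting root:
Candidate A: set leaf[3] = 14 -> leaves = [76, 40, 44, 14, 19, 97]
  L0: [76, 40, 44, 14, 19, 97]
  L1: h(76,40)=(76*31+40)%997=402 h(44,14)=(44*31+14)%997=381 h(19,97)=(19*31+97)%997=686 -> [402, 381, 686]
  L2: h(402,381)=(402*31+381)%997=879 h(686,686)=(686*31+686)%997=18 -> [879, 18]
  L3: h(879,18)=(879*31+18)%997=348 -> [348]
  root = 348 != target 439
Candidate B: set leaf[0] = 25 -> leaves = [25, 40, 44, 13, 19, 97]
  L0: [25, 40, 44, 13, 19, 97]
  L1: h(25,40)=(25*31+40)%997=815 h(44,13)=(44*31+13)%997=380 h(19,97)=(19*31+97)%997=686 -> [815, 380, 686]
  L2: h(815,380)=(815*31+380)%997=720 h(686,686)=(686*31+686)%997=18 -> [720, 18]
  L3: h(720,18)=(720*31+18)%997=404 -> [404]
  root = 404 != target 439
Candidate C: set leaf[1] = 92 -> leaves = [76, 92, 44, 13, 19, 97]
  L0: [76, 92, 44, 13, 19, 97]
  L1: h(76,92)=(76*31+92)%997=454 h(44,13)=(44*31+13)%997=380 h(19,97)=(19*31+97)%997=686 -> [454, 380, 686]
  L2: h(454,380)=(454*31+380)%997=496 h(686,686)=(686*31+686)%997=18 -> [496, 18]
  L3: h(496,18)=(496*31+18)%997=439 -> [439]
  root = 439 == target 439  ** MATCH **
Candidate D: set leaf[5] = 14 -> leaves = [76, 40, 44, 13, 19, 14]
  L0: [76, 40, 44, 13, 19, 14]
  L1: h(76,40)=(76*31+40)%997=402 h(44,13)=(44*31+13)%997=380 h(19,14)=(19*31+14)%997=603 -> [402, 380, 603]
  L2: h(402,380)=(402*31+380)%997=878 h(603,603)=(603*31+603)%997=353 -> [878, 353]
  L3: h(878,353)=(878*31+353)%997=652 -> [652]
  root = 652 != target 439
Candidate C produces the target root.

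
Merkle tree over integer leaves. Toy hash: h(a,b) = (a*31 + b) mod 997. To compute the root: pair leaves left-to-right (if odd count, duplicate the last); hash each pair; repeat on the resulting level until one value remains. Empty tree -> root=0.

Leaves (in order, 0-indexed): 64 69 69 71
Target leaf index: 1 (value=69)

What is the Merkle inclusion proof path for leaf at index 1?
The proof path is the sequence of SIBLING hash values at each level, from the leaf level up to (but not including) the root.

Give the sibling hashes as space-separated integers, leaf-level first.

Answer: 64 216

Derivation:
L0 (leaves): [64, 69, 69, 71], target index=1
L1: h(64,69)=(64*31+69)%997=59 [pair 0] h(69,71)=(69*31+71)%997=216 [pair 1] -> [59, 216]
  Sibling for proof at L0: 64
L2: h(59,216)=(59*31+216)%997=51 [pair 0] -> [51]
  Sibling for proof at L1: 216
Root: 51
Proof path (sibling hashes from leaf to root): [64, 216]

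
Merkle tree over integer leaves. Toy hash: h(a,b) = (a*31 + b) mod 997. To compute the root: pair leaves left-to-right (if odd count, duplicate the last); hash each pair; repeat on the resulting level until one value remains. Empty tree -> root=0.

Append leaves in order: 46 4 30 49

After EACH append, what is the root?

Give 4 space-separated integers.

After append 46 (leaves=[46]):
  L0: [46]
  root=46
After append 4 (leaves=[46, 4]):
  L0: [46, 4]
  L1: h(46,4)=(46*31+4)%997=433 -> [433]
  root=433
After append 30 (leaves=[46, 4, 30]):
  L0: [46, 4, 30]
  L1: h(46,4)=(46*31+4)%997=433 h(30,30)=(30*31+30)%997=960 -> [433, 960]
  L2: h(433,960)=(433*31+960)%997=425 -> [425]
  root=425
After append 49 (leaves=[46, 4, 30, 49]):
  L0: [46, 4, 30, 49]
  L1: h(46,4)=(46*31+4)%997=433 h(30,49)=(30*31+49)%997=979 -> [433, 979]
  L2: h(433,979)=(433*31+979)%997=444 -> [444]
  root=444

Answer: 46 433 425 444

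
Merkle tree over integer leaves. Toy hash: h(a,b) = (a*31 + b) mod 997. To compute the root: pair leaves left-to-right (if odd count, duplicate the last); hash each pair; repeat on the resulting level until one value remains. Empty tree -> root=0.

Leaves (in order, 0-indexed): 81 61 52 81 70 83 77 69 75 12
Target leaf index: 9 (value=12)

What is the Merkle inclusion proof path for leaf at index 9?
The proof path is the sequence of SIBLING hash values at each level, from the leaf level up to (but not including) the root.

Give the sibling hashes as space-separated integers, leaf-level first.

Answer: 75 343 9 286

Derivation:
L0 (leaves): [81, 61, 52, 81, 70, 83, 77, 69, 75, 12], target index=9
L1: h(81,61)=(81*31+61)%997=578 [pair 0] h(52,81)=(52*31+81)%997=696 [pair 1] h(70,83)=(70*31+83)%997=259 [pair 2] h(77,69)=(77*31+69)%997=462 [pair 3] h(75,12)=(75*31+12)%997=343 [pair 4] -> [578, 696, 259, 462, 343]
  Sibling for proof at L0: 75
L2: h(578,696)=(578*31+696)%997=668 [pair 0] h(259,462)=(259*31+462)%997=515 [pair 1] h(343,343)=(343*31+343)%997=9 [pair 2] -> [668, 515, 9]
  Sibling for proof at L1: 343
L3: h(668,515)=(668*31+515)%997=286 [pair 0] h(9,9)=(9*31+9)%997=288 [pair 1] -> [286, 288]
  Sibling for proof at L2: 9
L4: h(286,288)=(286*31+288)%997=181 [pair 0] -> [181]
  Sibling for proof at L3: 286
Root: 181
Proof path (sibling hashes from leaf to root): [75, 343, 9, 286]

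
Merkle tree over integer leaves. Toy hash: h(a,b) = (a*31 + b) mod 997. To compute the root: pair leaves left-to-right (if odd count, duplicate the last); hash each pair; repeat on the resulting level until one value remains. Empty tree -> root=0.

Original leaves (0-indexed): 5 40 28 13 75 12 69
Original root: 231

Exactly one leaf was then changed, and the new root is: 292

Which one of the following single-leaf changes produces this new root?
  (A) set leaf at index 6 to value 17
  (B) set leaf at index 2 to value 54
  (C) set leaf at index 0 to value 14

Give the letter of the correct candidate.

Answer: B

Derivation:
Original leaves: [5, 40, 28, 13, 75, 12, 69]
Target new root: 292
Try each candidate change and compute the resulting root:
Candidate A: set leaf[6] = 17 -> leaves = [5, 40, 28, 13, 75, 12, 17]
  L0: [5, 40, 28, 13, 75, 12, 17]
  L1: h(5,40)=(5*31+40)%997=195 h(28,13)=(28*31+13)%997=881 h(75,12)=(75*31+12)%997=343 h(17,17)=(17*31+17)%997=544 -> [195, 881, 343, 544]
  L2: h(195,881)=(195*31+881)%997=944 h(343,544)=(343*31+544)%997=210 -> [944, 210]
  L3: h(944,210)=(944*31+210)%997=561 -> [561]
  root = 561 != target 292
Candidate B: set leaf[2] = 54 -> leaves = [5, 40, 54, 13, 75, 12, 69]
  L0: [5, 40, 54, 13, 75, 12, 69]
  L1: h(5,40)=(5*31+40)%997=195 h(54,13)=(54*31+13)%997=690 h(75,12)=(75*31+12)%997=343 h(69,69)=(69*31+69)%997=214 -> [195, 690, 343, 214]
  L2: h(195,690)=(195*31+690)%997=753 h(343,214)=(343*31+214)%997=877 -> [753, 877]
  L3: h(753,877)=(753*31+877)%997=292 -> [292]
  root = 292 == target 292  ** MATCH **
Candidate C: set leaf[0] = 14 -> leaves = [14, 40, 28, 13, 75, 12, 69]
  L0: [14, 40, 28, 13, 75, 12, 69]
  L1: h(14,40)=(14*31+40)%997=474 h(28,13)=(28*31+13)%997=881 h(75,12)=(75*31+12)%997=343 h(69,69)=(69*31+69)%997=214 -> [474, 881, 343, 214]
  L2: h(474,881)=(474*31+881)%997=620 h(343,214)=(343*31+214)%997=877 -> [620, 877]
  L3: h(620,877)=(620*31+877)%997=157 -> [157]
  root = 157 != target 292
Candidate B produces the target root.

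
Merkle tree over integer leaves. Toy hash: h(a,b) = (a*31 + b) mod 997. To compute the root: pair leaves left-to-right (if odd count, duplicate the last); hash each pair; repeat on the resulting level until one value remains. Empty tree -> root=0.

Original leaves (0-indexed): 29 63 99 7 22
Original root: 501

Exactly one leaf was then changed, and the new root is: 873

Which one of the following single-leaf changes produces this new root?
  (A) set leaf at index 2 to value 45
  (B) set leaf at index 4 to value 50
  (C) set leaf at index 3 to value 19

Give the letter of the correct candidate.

Answer: C

Derivation:
Original leaves: [29, 63, 99, 7, 22]
Target new root: 873
Try each candidate change and compute the resulting root:
Candidate A: set leaf[2] = 45 -> leaves = [29, 63, 45, 7, 22]
  L0: [29, 63, 45, 7, 22]
  L1: h(29,63)=(29*31+63)%997=962 h(45,7)=(45*31+7)%997=405 h(22,22)=(22*31+22)%997=704 -> [962, 405, 704]
  L2: h(962,405)=(962*31+405)%997=317 h(704,704)=(704*31+704)%997=594 -> [317, 594]
  L3: h(317,594)=(317*31+594)%997=451 -> [451]
  root = 451 != target 873
Candidate B: set leaf[4] = 50 -> leaves = [29, 63, 99, 7, 50]
  L0: [29, 63, 99, 7, 50]
  L1: h(29,63)=(29*31+63)%997=962 h(99,7)=(99*31+7)%997=85 h(50,50)=(50*31+50)%997=603 -> [962, 85, 603]
  L2: h(962,85)=(962*31+85)%997=994 h(603,603)=(603*31+603)%997=353 -> [994, 353]
  L3: h(994,353)=(994*31+353)%997=260 -> [260]
  root = 260 != target 873
Candidate C: set leaf[3] = 19 -> leaves = [29, 63, 99, 19, 22]
  L0: [29, 63, 99, 19, 22]
  L1: h(29,63)=(29*31+63)%997=962 h(99,19)=(99*31+19)%997=97 h(22,22)=(22*31+22)%997=704 -> [962, 97, 704]
  L2: h(962,97)=(962*31+97)%997=9 h(704,704)=(704*31+704)%997=594 -> [9, 594]
  L3: h(9,594)=(9*31+594)%997=873 -> [873]
  root = 873 == target 873  ** MATCH **
Candidate C produces the target root.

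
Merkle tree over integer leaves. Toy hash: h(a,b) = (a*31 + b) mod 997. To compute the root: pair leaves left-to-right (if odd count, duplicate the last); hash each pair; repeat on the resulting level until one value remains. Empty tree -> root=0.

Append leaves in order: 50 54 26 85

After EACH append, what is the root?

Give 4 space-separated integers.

Answer: 50 607 706 765

Derivation:
After append 50 (leaves=[50]):
  L0: [50]
  root=50
After append 54 (leaves=[50, 54]):
  L0: [50, 54]
  L1: h(50,54)=(50*31+54)%997=607 -> [607]
  root=607
After append 26 (leaves=[50, 54, 26]):
  L0: [50, 54, 26]
  L1: h(50,54)=(50*31+54)%997=607 h(26,26)=(26*31+26)%997=832 -> [607, 832]
  L2: h(607,832)=(607*31+832)%997=706 -> [706]
  root=706
After append 85 (leaves=[50, 54, 26, 85]):
  L0: [50, 54, 26, 85]
  L1: h(50,54)=(50*31+54)%997=607 h(26,85)=(26*31+85)%997=891 -> [607, 891]
  L2: h(607,891)=(607*31+891)%997=765 -> [765]
  root=765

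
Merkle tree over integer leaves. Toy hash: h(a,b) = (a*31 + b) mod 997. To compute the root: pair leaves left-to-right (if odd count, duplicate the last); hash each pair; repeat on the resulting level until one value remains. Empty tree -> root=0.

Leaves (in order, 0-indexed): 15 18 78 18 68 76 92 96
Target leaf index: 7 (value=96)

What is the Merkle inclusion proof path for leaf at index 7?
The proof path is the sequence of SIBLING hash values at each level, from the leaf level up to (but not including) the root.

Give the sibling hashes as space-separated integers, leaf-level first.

L0 (leaves): [15, 18, 78, 18, 68, 76, 92, 96], target index=7
L1: h(15,18)=(15*31+18)%997=483 [pair 0] h(78,18)=(78*31+18)%997=442 [pair 1] h(68,76)=(68*31+76)%997=190 [pair 2] h(92,96)=(92*31+96)%997=954 [pair 3] -> [483, 442, 190, 954]
  Sibling for proof at L0: 92
L2: h(483,442)=(483*31+442)%997=460 [pair 0] h(190,954)=(190*31+954)%997=862 [pair 1] -> [460, 862]
  Sibling for proof at L1: 190
L3: h(460,862)=(460*31+862)%997=167 [pair 0] -> [167]
  Sibling for proof at L2: 460
Root: 167
Proof path (sibling hashes from leaf to root): [92, 190, 460]

Answer: 92 190 460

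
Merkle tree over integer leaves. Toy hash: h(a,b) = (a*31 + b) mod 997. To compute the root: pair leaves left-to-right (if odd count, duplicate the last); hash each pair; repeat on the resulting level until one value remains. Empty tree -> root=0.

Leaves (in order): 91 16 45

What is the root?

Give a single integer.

L0: [91, 16, 45]
L1: h(91,16)=(91*31+16)%997=843 h(45,45)=(45*31+45)%997=443 -> [843, 443]
L2: h(843,443)=(843*31+443)%997=654 -> [654]

Answer: 654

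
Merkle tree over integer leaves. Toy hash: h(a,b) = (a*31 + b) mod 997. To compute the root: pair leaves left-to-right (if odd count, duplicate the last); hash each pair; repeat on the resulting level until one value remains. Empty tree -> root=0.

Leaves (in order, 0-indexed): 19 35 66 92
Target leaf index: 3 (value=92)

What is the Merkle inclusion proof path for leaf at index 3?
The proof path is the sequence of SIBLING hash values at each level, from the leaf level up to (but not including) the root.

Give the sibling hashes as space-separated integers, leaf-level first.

L0 (leaves): [19, 35, 66, 92], target index=3
L1: h(19,35)=(19*31+35)%997=624 [pair 0] h(66,92)=(66*31+92)%997=144 [pair 1] -> [624, 144]
  Sibling for proof at L0: 66
L2: h(624,144)=(624*31+144)%997=545 [pair 0] -> [545]
  Sibling for proof at L1: 624
Root: 545
Proof path (sibling hashes from leaf to root): [66, 624]

Answer: 66 624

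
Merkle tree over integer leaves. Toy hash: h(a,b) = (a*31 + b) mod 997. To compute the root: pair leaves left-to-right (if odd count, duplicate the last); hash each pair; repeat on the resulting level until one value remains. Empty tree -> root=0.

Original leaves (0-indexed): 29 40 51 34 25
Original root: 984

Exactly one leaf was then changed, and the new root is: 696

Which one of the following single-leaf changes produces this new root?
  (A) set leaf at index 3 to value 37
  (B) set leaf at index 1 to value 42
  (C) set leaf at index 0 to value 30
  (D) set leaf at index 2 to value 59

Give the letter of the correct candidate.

Original leaves: [29, 40, 51, 34, 25]
Target new root: 696
Try each candidate change and compute the resulting root:
Candidate A: set leaf[3] = 37 -> leaves = [29, 40, 51, 37, 25]
  L0: [29, 40, 51, 37, 25]
  L1: h(29,40)=(29*31+40)%997=939 h(51,37)=(51*31+37)%997=621 h(25,25)=(25*31+25)%997=800 -> [939, 621, 800]
  L2: h(939,621)=(939*31+621)%997=817 h(800,800)=(800*31+800)%997=675 -> [817, 675]
  L3: h(817,675)=(817*31+675)%997=80 -> [80]
  root = 80 != target 696
Candidate B: set leaf[1] = 42 -> leaves = [29, 42, 51, 34, 25]
  L0: [29, 42, 51, 34, 25]
  L1: h(29,42)=(29*31+42)%997=941 h(51,34)=(51*31+34)%997=618 h(25,25)=(25*31+25)%997=800 -> [941, 618, 800]
  L2: h(941,618)=(941*31+618)%997=876 h(800,800)=(800*31+800)%997=675 -> [876, 675]
  L3: h(876,675)=(876*31+675)%997=912 -> [912]
  root = 912 != target 696
Candidate C: set leaf[0] = 30 -> leaves = [30, 40, 51, 34, 25]
  L0: [30, 40, 51, 34, 25]
  L1: h(30,40)=(30*31+40)%997=970 h(51,34)=(51*31+34)%997=618 h(25,25)=(25*31+25)%997=800 -> [970, 618, 800]
  L2: h(970,618)=(970*31+618)%997=778 h(800,800)=(800*31+800)%997=675 -> [778, 675]
  L3: h(778,675)=(778*31+675)%997=865 -> [865]
  root = 865 != target 696
Candidate D: set leaf[2] = 59 -> leaves = [29, 40, 59, 34, 25]
  L0: [29, 40, 59, 34, 25]
  L1: h(29,40)=(29*31+40)%997=939 h(59,34)=(59*31+34)%997=866 h(25,25)=(25*31+25)%997=800 -> [939, 866, 800]
  L2: h(939,866)=(939*31+866)%997=65 h(800,800)=(800*31+800)%997=675 -> [65, 675]
  L3: h(65,675)=(65*31+675)%997=696 -> [696]
  root = 696 == target 696  ** MATCH **
Candidate D produces the target root.

Answer: D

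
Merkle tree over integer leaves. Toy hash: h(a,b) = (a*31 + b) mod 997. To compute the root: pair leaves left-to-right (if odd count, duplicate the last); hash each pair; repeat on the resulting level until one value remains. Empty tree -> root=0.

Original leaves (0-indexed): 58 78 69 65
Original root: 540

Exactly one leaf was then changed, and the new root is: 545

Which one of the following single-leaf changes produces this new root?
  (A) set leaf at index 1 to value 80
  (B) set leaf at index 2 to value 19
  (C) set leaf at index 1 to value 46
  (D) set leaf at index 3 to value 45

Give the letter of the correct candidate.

Original leaves: [58, 78, 69, 65]
Target new root: 545
Try each candidate change and compute the resulting root:
Candidate A: set leaf[1] = 80 -> leaves = [58, 80, 69, 65]
  L0: [58, 80, 69, 65]
  L1: h(58,80)=(58*31+80)%997=881 h(69,65)=(69*31+65)%997=210 -> [881, 210]
  L2: h(881,210)=(881*31+210)%997=602 -> [602]
  root = 602 != target 545
Candidate B: set leaf[2] = 19 -> leaves = [58, 78, 19, 65]
  L0: [58, 78, 19, 65]
  L1: h(58,78)=(58*31+78)%997=879 h(19,65)=(19*31+65)%997=654 -> [879, 654]
  L2: h(879,654)=(879*31+654)%997=984 -> [984]
  root = 984 != target 545
Candidate C: set leaf[1] = 46 -> leaves = [58, 46, 69, 65]
  L0: [58, 46, 69, 65]
  L1: h(58,46)=(58*31+46)%997=847 h(69,65)=(69*31+65)%997=210 -> [847, 210]
  L2: h(847,210)=(847*31+210)%997=545 -> [545]
  root = 545 == target 545  ** MATCH **
Candidate D: set leaf[3] = 45 -> leaves = [58, 78, 69, 45]
  L0: [58, 78, 69, 45]
  L1: h(58,78)=(58*31+78)%997=879 h(69,45)=(69*31+45)%997=190 -> [879, 190]
  L2: h(879,190)=(879*31+190)%997=520 -> [520]
  root = 520 != target 545
Candidate C produces the target root.

Answer: C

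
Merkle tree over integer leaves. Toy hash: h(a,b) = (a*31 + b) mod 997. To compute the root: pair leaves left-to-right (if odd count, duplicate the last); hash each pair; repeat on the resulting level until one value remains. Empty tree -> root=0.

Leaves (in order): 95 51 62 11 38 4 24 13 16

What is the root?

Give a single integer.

L0: [95, 51, 62, 11, 38, 4, 24, 13, 16]
L1: h(95,51)=(95*31+51)%997=5 h(62,11)=(62*31+11)%997=936 h(38,4)=(38*31+4)%997=185 h(24,13)=(24*31+13)%997=757 h(16,16)=(16*31+16)%997=512 -> [5, 936, 185, 757, 512]
L2: h(5,936)=(5*31+936)%997=94 h(185,757)=(185*31+757)%997=510 h(512,512)=(512*31+512)%997=432 -> [94, 510, 432]
L3: h(94,510)=(94*31+510)%997=433 h(432,432)=(432*31+432)%997=863 -> [433, 863]
L4: h(433,863)=(433*31+863)%997=328 -> [328]

Answer: 328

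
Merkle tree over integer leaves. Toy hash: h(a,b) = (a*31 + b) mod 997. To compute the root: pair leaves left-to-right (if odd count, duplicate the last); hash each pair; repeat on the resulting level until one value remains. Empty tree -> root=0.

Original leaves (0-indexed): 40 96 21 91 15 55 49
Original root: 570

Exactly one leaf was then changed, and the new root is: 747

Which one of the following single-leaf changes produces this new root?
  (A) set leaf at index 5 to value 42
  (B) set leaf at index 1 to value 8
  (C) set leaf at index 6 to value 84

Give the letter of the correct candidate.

Original leaves: [40, 96, 21, 91, 15, 55, 49]
Target new root: 747
Try each candidate change and compute the resulting root:
Candidate A: set leaf[5] = 42 -> leaves = [40, 96, 21, 91, 15, 42, 49]
  L0: [40, 96, 21, 91, 15, 42, 49]
  L1: h(40,96)=(40*31+96)%997=339 h(21,91)=(21*31+91)%997=742 h(15,42)=(15*31+42)%997=507 h(49,49)=(49*31+49)%997=571 -> [339, 742, 507, 571]
  L2: h(339,742)=(339*31+742)%997=284 h(507,571)=(507*31+571)%997=336 -> [284, 336]
  L3: h(284,336)=(284*31+336)%997=167 -> [167]
  root = 167 != target 747
Candidate B: set leaf[1] = 8 -> leaves = [40, 8, 21, 91, 15, 55, 49]
  L0: [40, 8, 21, 91, 15, 55, 49]
  L1: h(40,8)=(40*31+8)%997=251 h(21,91)=(21*31+91)%997=742 h(15,55)=(15*31+55)%997=520 h(49,49)=(49*31+49)%997=571 -> [251, 742, 520, 571]
  L2: h(251,742)=(251*31+742)%997=547 h(520,571)=(520*31+571)%997=739 -> [547, 739]
  L3: h(547,739)=(547*31+739)%997=747 -> [747]
  root = 747 == target 747  ** MATCH **
Candidate C: set leaf[6] = 84 -> leaves = [40, 96, 21, 91, 15, 55, 84]
  L0: [40, 96, 21, 91, 15, 55, 84]
  L1: h(40,96)=(40*31+96)%997=339 h(21,91)=(21*31+91)%997=742 h(15,55)=(15*31+55)%997=520 h(84,84)=(84*31+84)%997=694 -> [339, 742, 520, 694]
  L2: h(339,742)=(339*31+742)%997=284 h(520,694)=(520*31+694)%997=862 -> [284, 862]
  L3: h(284,862)=(284*31+862)%997=693 -> [693]
  root = 693 != target 747
Candidate B produces the target root.

Answer: B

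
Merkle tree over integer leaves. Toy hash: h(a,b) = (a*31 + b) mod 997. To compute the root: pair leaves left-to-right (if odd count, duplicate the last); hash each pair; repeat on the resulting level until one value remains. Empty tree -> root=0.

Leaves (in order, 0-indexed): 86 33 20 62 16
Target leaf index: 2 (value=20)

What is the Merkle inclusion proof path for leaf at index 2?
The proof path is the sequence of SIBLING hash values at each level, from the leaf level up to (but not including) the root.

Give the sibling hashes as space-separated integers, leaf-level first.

Answer: 62 705 432

Derivation:
L0 (leaves): [86, 33, 20, 62, 16], target index=2
L1: h(86,33)=(86*31+33)%997=705 [pair 0] h(20,62)=(20*31+62)%997=682 [pair 1] h(16,16)=(16*31+16)%997=512 [pair 2] -> [705, 682, 512]
  Sibling for proof at L0: 62
L2: h(705,682)=(705*31+682)%997=603 [pair 0] h(512,512)=(512*31+512)%997=432 [pair 1] -> [603, 432]
  Sibling for proof at L1: 705
L3: h(603,432)=(603*31+432)%997=182 [pair 0] -> [182]
  Sibling for proof at L2: 432
Root: 182
Proof path (sibling hashes from leaf to root): [62, 705, 432]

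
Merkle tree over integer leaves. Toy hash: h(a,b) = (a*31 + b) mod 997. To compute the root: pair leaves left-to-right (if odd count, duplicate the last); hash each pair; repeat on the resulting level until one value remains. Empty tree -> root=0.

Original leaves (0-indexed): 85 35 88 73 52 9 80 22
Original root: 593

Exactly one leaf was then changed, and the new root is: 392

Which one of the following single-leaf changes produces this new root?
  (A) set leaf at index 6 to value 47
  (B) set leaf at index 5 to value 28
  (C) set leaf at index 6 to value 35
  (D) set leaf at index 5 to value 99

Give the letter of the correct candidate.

Original leaves: [85, 35, 88, 73, 52, 9, 80, 22]
Target new root: 392
Try each candidate change and compute the resulting root:
Candidate A: set leaf[6] = 47 -> leaves = [85, 35, 88, 73, 52, 9, 47, 22]
  L0: [85, 35, 88, 73, 52, 9, 47, 22]
  L1: h(85,35)=(85*31+35)%997=676 h(88,73)=(88*31+73)%997=807 h(52,9)=(52*31+9)%997=624 h(47,22)=(47*31+22)%997=482 -> [676, 807, 624, 482]
  L2: h(676,807)=(676*31+807)%997=826 h(624,482)=(624*31+482)%997=883 -> [826, 883]
  L3: h(826,883)=(826*31+883)%997=567 -> [567]
  root = 567 != target 392
Candidate B: set leaf[5] = 28 -> leaves = [85, 35, 88, 73, 52, 28, 80, 22]
  L0: [85, 35, 88, 73, 52, 28, 80, 22]
  L1: h(85,35)=(85*31+35)%997=676 h(88,73)=(88*31+73)%997=807 h(52,28)=(52*31+28)%997=643 h(80,22)=(80*31+22)%997=508 -> [676, 807, 643, 508]
  L2: h(676,807)=(676*31+807)%997=826 h(643,508)=(643*31+508)%997=501 -> [826, 501]
  L3: h(826,501)=(826*31+501)%997=185 -> [185]
  root = 185 != target 392
Candidate C: set leaf[6] = 35 -> leaves = [85, 35, 88, 73, 52, 9, 35, 22]
  L0: [85, 35, 88, 73, 52, 9, 35, 22]
  L1: h(85,35)=(85*31+35)%997=676 h(88,73)=(88*31+73)%997=807 h(52,9)=(52*31+9)%997=624 h(35,22)=(35*31+22)%997=110 -> [676, 807, 624, 110]
  L2: h(676,807)=(676*31+807)%997=826 h(624,110)=(624*31+110)%997=511 -> [826, 511]
  L3: h(826,511)=(826*31+511)%997=195 -> [195]
  root = 195 != target 392
Candidate D: set leaf[5] = 99 -> leaves = [85, 35, 88, 73, 52, 99, 80, 22]
  L0: [85, 35, 88, 73, 52, 99, 80, 22]
  L1: h(85,35)=(85*31+35)%997=676 h(88,73)=(88*31+73)%997=807 h(52,99)=(52*31+99)%997=714 h(80,22)=(80*31+22)%997=508 -> [676, 807, 714, 508]
  L2: h(676,807)=(676*31+807)%997=826 h(714,508)=(714*31+508)%997=708 -> [826, 708]
  L3: h(826,708)=(826*31+708)%997=392 -> [392]
  root = 392 == target 392  ** MATCH **
Candidate D produces the target root.

Answer: D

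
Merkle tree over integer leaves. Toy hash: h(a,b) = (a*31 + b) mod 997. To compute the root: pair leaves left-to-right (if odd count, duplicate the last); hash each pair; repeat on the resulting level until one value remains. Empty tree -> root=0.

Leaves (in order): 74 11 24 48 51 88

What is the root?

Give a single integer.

L0: [74, 11, 24, 48, 51, 88]
L1: h(74,11)=(74*31+11)%997=311 h(24,48)=(24*31+48)%997=792 h(51,88)=(51*31+88)%997=672 -> [311, 792, 672]
L2: h(311,792)=(311*31+792)%997=463 h(672,672)=(672*31+672)%997=567 -> [463, 567]
L3: h(463,567)=(463*31+567)%997=962 -> [962]

Answer: 962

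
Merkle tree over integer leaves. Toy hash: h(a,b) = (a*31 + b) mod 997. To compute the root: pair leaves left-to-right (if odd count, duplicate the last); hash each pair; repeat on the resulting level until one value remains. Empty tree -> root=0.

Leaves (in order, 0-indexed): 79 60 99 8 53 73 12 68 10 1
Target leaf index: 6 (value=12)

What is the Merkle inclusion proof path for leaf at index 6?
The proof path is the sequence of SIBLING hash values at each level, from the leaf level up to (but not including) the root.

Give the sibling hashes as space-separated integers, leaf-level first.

L0 (leaves): [79, 60, 99, 8, 53, 73, 12, 68, 10, 1], target index=6
L1: h(79,60)=(79*31+60)%997=515 [pair 0] h(99,8)=(99*31+8)%997=86 [pair 1] h(53,73)=(53*31+73)%997=719 [pair 2] h(12,68)=(12*31+68)%997=440 [pair 3] h(10,1)=(10*31+1)%997=311 [pair 4] -> [515, 86, 719, 440, 311]
  Sibling for proof at L0: 68
L2: h(515,86)=(515*31+86)%997=99 [pair 0] h(719,440)=(719*31+440)%997=795 [pair 1] h(311,311)=(311*31+311)%997=979 [pair 2] -> [99, 795, 979]
  Sibling for proof at L1: 719
L3: h(99,795)=(99*31+795)%997=873 [pair 0] h(979,979)=(979*31+979)%997=421 [pair 1] -> [873, 421]
  Sibling for proof at L2: 99
L4: h(873,421)=(873*31+421)%997=565 [pair 0] -> [565]
  Sibling for proof at L3: 421
Root: 565
Proof path (sibling hashes from leaf to root): [68, 719, 99, 421]

Answer: 68 719 99 421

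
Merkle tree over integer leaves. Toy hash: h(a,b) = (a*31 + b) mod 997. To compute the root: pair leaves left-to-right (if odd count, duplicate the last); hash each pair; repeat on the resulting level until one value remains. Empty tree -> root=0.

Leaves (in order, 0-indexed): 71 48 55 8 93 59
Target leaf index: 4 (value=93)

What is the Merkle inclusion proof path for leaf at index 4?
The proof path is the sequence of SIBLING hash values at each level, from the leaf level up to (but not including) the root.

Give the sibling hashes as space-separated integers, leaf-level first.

Answer: 59 948 645

Derivation:
L0 (leaves): [71, 48, 55, 8, 93, 59], target index=4
L1: h(71,48)=(71*31+48)%997=255 [pair 0] h(55,8)=(55*31+8)%997=716 [pair 1] h(93,59)=(93*31+59)%997=948 [pair 2] -> [255, 716, 948]
  Sibling for proof at L0: 59
L2: h(255,716)=(255*31+716)%997=645 [pair 0] h(948,948)=(948*31+948)%997=426 [pair 1] -> [645, 426]
  Sibling for proof at L1: 948
L3: h(645,426)=(645*31+426)%997=481 [pair 0] -> [481]
  Sibling for proof at L2: 645
Root: 481
Proof path (sibling hashes from leaf to root): [59, 948, 645]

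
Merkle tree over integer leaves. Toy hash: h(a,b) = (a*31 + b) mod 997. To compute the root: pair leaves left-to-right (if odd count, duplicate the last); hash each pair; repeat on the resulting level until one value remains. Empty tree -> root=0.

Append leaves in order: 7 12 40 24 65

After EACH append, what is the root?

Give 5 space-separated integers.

After append 7 (leaves=[7]):
  L0: [7]
  root=7
After append 12 (leaves=[7, 12]):
  L0: [7, 12]
  L1: h(7,12)=(7*31+12)%997=229 -> [229]
  root=229
After append 40 (leaves=[7, 12, 40]):
  L0: [7, 12, 40]
  L1: h(7,12)=(7*31+12)%997=229 h(40,40)=(40*31+40)%997=283 -> [229, 283]
  L2: h(229,283)=(229*31+283)%997=403 -> [403]
  root=403
After append 24 (leaves=[7, 12, 40, 24]):
  L0: [7, 12, 40, 24]
  L1: h(7,12)=(7*31+12)%997=229 h(40,24)=(40*31+24)%997=267 -> [229, 267]
  L2: h(229,267)=(229*31+267)%997=387 -> [387]
  root=387
After append 65 (leaves=[7, 12, 40, 24, 65]):
  L0: [7, 12, 40, 24, 65]
  L1: h(7,12)=(7*31+12)%997=229 h(40,24)=(40*31+24)%997=267 h(65,65)=(65*31+65)%997=86 -> [229, 267, 86]
  L2: h(229,267)=(229*31+267)%997=387 h(86,86)=(86*31+86)%997=758 -> [387, 758]
  L3: h(387,758)=(387*31+758)%997=791 -> [791]
  root=791

Answer: 7 229 403 387 791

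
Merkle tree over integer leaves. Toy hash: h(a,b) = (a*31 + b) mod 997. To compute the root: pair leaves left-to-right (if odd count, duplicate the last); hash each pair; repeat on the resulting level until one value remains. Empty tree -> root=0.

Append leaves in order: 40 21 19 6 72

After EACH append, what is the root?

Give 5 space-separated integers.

After append 40 (leaves=[40]):
  L0: [40]
  root=40
After append 21 (leaves=[40, 21]):
  L0: [40, 21]
  L1: h(40,21)=(40*31+21)%997=264 -> [264]
  root=264
After append 19 (leaves=[40, 21, 19]):
  L0: [40, 21, 19]
  L1: h(40,21)=(40*31+21)%997=264 h(19,19)=(19*31+19)%997=608 -> [264, 608]
  L2: h(264,608)=(264*31+608)%997=816 -> [816]
  root=816
After append 6 (leaves=[40, 21, 19, 6]):
  L0: [40, 21, 19, 6]
  L1: h(40,21)=(40*31+21)%997=264 h(19,6)=(19*31+6)%997=595 -> [264, 595]
  L2: h(264,595)=(264*31+595)%997=803 -> [803]
  root=803
After append 72 (leaves=[40, 21, 19, 6, 72]):
  L0: [40, 21, 19, 6, 72]
  L1: h(40,21)=(40*31+21)%997=264 h(19,6)=(19*31+6)%997=595 h(72,72)=(72*31+72)%997=310 -> [264, 595, 310]
  L2: h(264,595)=(264*31+595)%997=803 h(310,310)=(310*31+310)%997=947 -> [803, 947]
  L3: h(803,947)=(803*31+947)%997=915 -> [915]
  root=915

Answer: 40 264 816 803 915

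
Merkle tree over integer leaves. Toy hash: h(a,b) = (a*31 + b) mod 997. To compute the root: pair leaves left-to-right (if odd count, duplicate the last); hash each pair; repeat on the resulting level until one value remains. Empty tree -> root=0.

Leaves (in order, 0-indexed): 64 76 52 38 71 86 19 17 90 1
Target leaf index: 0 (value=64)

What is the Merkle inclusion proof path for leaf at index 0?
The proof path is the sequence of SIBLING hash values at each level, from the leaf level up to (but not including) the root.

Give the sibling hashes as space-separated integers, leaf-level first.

Answer: 76 653 716 582

Derivation:
L0 (leaves): [64, 76, 52, 38, 71, 86, 19, 17, 90, 1], target index=0
L1: h(64,76)=(64*31+76)%997=66 [pair 0] h(52,38)=(52*31+38)%997=653 [pair 1] h(71,86)=(71*31+86)%997=293 [pair 2] h(19,17)=(19*31+17)%997=606 [pair 3] h(90,1)=(90*31+1)%997=797 [pair 4] -> [66, 653, 293, 606, 797]
  Sibling for proof at L0: 76
L2: h(66,653)=(66*31+653)%997=705 [pair 0] h(293,606)=(293*31+606)%997=716 [pair 1] h(797,797)=(797*31+797)%997=579 [pair 2] -> [705, 716, 579]
  Sibling for proof at L1: 653
L3: h(705,716)=(705*31+716)%997=637 [pair 0] h(579,579)=(579*31+579)%997=582 [pair 1] -> [637, 582]
  Sibling for proof at L2: 716
L4: h(637,582)=(637*31+582)%997=389 [pair 0] -> [389]
  Sibling for proof at L3: 582
Root: 389
Proof path (sibling hashes from leaf to root): [76, 653, 716, 582]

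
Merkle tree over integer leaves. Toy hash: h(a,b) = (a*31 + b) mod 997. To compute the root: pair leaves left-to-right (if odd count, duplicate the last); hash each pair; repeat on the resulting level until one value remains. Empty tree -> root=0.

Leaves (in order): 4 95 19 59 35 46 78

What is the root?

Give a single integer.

Answer: 908

Derivation:
L0: [4, 95, 19, 59, 35, 46, 78]
L1: h(4,95)=(4*31+95)%997=219 h(19,59)=(19*31+59)%997=648 h(35,46)=(35*31+46)%997=134 h(78,78)=(78*31+78)%997=502 -> [219, 648, 134, 502]
L2: h(219,648)=(219*31+648)%997=458 h(134,502)=(134*31+502)%997=668 -> [458, 668]
L3: h(458,668)=(458*31+668)%997=908 -> [908]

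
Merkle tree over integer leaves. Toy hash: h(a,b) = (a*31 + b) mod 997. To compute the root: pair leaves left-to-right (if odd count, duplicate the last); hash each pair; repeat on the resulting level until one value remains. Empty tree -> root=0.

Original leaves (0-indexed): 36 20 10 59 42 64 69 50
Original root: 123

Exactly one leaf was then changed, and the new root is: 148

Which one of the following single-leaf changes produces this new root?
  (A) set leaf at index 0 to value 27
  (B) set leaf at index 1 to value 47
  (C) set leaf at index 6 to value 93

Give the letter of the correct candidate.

Original leaves: [36, 20, 10, 59, 42, 64, 69, 50]
Target new root: 148
Try each candidate change and compute the resulting root:
Candidate A: set leaf[0] = 27 -> leaves = [27, 20, 10, 59, 42, 64, 69, 50]
  L0: [27, 20, 10, 59, 42, 64, 69, 50]
  L1: h(27,20)=(27*31+20)%997=857 h(10,59)=(10*31+59)%997=369 h(42,64)=(42*31+64)%997=369 h(69,50)=(69*31+50)%997=195 -> [857, 369, 369, 195]
  L2: h(857,369)=(857*31+369)%997=17 h(369,195)=(369*31+195)%997=667 -> [17, 667]
  L3: h(17,667)=(17*31+667)%997=197 -> [197]
  root = 197 != target 148
Candidate B: set leaf[1] = 47 -> leaves = [36, 47, 10, 59, 42, 64, 69, 50]
  L0: [36, 47, 10, 59, 42, 64, 69, 50]
  L1: h(36,47)=(36*31+47)%997=166 h(10,59)=(10*31+59)%997=369 h(42,64)=(42*31+64)%997=369 h(69,50)=(69*31+50)%997=195 -> [166, 369, 369, 195]
  L2: h(166,369)=(166*31+369)%997=530 h(369,195)=(369*31+195)%997=667 -> [530, 667]
  L3: h(530,667)=(530*31+667)%997=148 -> [148]
  root = 148 == target 148  ** MATCH **
Candidate C: set leaf[6] = 93 -> leaves = [36, 20, 10, 59, 42, 64, 93, 50]
  L0: [36, 20, 10, 59, 42, 64, 93, 50]
  L1: h(36,20)=(36*31+20)%997=139 h(10,59)=(10*31+59)%997=369 h(42,64)=(42*31+64)%997=369 h(93,50)=(93*31+50)%997=939 -> [139, 369, 369, 939]
  L2: h(139,369)=(139*31+369)%997=690 h(369,939)=(369*31+939)%997=414 -> [690, 414]
  L3: h(690,414)=(690*31+414)%997=867 -> [867]
  root = 867 != target 148
Candidate B produces the target root.

Answer: B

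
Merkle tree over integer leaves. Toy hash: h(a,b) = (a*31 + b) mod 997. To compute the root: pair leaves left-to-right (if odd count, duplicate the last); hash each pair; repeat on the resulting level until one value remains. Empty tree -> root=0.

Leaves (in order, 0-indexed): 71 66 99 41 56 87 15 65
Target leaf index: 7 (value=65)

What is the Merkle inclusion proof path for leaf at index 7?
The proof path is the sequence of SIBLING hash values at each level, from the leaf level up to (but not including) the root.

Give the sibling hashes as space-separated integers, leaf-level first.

Answer: 15 826 606

Derivation:
L0 (leaves): [71, 66, 99, 41, 56, 87, 15, 65], target index=7
L1: h(71,66)=(71*31+66)%997=273 [pair 0] h(99,41)=(99*31+41)%997=119 [pair 1] h(56,87)=(56*31+87)%997=826 [pair 2] h(15,65)=(15*31+65)%997=530 [pair 3] -> [273, 119, 826, 530]
  Sibling for proof at L0: 15
L2: h(273,119)=(273*31+119)%997=606 [pair 0] h(826,530)=(826*31+530)%997=214 [pair 1] -> [606, 214]
  Sibling for proof at L1: 826
L3: h(606,214)=(606*31+214)%997=57 [pair 0] -> [57]
  Sibling for proof at L2: 606
Root: 57
Proof path (sibling hashes from leaf to root): [15, 826, 606]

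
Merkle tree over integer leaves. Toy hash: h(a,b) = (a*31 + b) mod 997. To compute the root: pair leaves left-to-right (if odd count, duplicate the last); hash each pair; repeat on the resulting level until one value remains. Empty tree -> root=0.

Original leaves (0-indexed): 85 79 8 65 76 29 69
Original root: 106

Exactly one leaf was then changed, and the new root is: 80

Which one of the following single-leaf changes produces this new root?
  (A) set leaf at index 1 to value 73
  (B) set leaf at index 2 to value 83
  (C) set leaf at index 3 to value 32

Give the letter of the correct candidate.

Original leaves: [85, 79, 8, 65, 76, 29, 69]
Target new root: 80
Try each candidate change and compute the resulting root:
Candidate A: set leaf[1] = 73 -> leaves = [85, 73, 8, 65, 76, 29, 69]
  L0: [85, 73, 8, 65, 76, 29, 69]
  L1: h(85,73)=(85*31+73)%997=714 h(8,65)=(8*31+65)%997=313 h(76,29)=(76*31+29)%997=391 h(69,69)=(69*31+69)%997=214 -> [714, 313, 391, 214]
  L2: h(714,313)=(714*31+313)%997=513 h(391,214)=(391*31+214)%997=371 -> [513, 371]
  L3: h(513,371)=(513*31+371)%997=322 -> [322]
  root = 322 != target 80
Candidate B: set leaf[2] = 83 -> leaves = [85, 79, 83, 65, 76, 29, 69]
  L0: [85, 79, 83, 65, 76, 29, 69]
  L1: h(85,79)=(85*31+79)%997=720 h(83,65)=(83*31+65)%997=644 h(76,29)=(76*31+29)%997=391 h(69,69)=(69*31+69)%997=214 -> [720, 644, 391, 214]
  L2: h(720,644)=(720*31+644)%997=33 h(391,214)=(391*31+214)%997=371 -> [33, 371]
  L3: h(33,371)=(33*31+371)%997=397 -> [397]
  root = 397 != target 80
Candidate C: set leaf[3] = 32 -> leaves = [85, 79, 8, 32, 76, 29, 69]
  L0: [85, 79, 8, 32, 76, 29, 69]
  L1: h(85,79)=(85*31+79)%997=720 h(8,32)=(8*31+32)%997=280 h(76,29)=(76*31+29)%997=391 h(69,69)=(69*31+69)%997=214 -> [720, 280, 391, 214]
  L2: h(720,280)=(720*31+280)%997=666 h(391,214)=(391*31+214)%997=371 -> [666, 371]
  L3: h(666,371)=(666*31+371)%997=80 -> [80]
  root = 80 == target 80  ** MATCH **
Candidate C produces the target root.

Answer: C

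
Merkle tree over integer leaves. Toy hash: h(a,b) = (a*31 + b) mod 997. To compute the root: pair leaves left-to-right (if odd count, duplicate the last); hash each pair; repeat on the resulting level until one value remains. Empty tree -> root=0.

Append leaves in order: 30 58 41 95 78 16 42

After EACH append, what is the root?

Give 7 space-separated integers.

After append 30 (leaves=[30]):
  L0: [30]
  root=30
After append 58 (leaves=[30, 58]):
  L0: [30, 58]
  L1: h(30,58)=(30*31+58)%997=988 -> [988]
  root=988
After append 41 (leaves=[30, 58, 41]):
  L0: [30, 58, 41]
  L1: h(30,58)=(30*31+58)%997=988 h(41,41)=(41*31+41)%997=315 -> [988, 315]
  L2: h(988,315)=(988*31+315)%997=36 -> [36]
  root=36
After append 95 (leaves=[30, 58, 41, 95]):
  L0: [30, 58, 41, 95]
  L1: h(30,58)=(30*31+58)%997=988 h(41,95)=(41*31+95)%997=369 -> [988, 369]
  L2: h(988,369)=(988*31+369)%997=90 -> [90]
  root=90
After append 78 (leaves=[30, 58, 41, 95, 78]):
  L0: [30, 58, 41, 95, 78]
  L1: h(30,58)=(30*31+58)%997=988 h(41,95)=(41*31+95)%997=369 h(78,78)=(78*31+78)%997=502 -> [988, 369, 502]
  L2: h(988,369)=(988*31+369)%997=90 h(502,502)=(502*31+502)%997=112 -> [90, 112]
  L3: h(90,112)=(90*31+112)%997=908 -> [908]
  root=908
After append 16 (leaves=[30, 58, 41, 95, 78, 16]):
  L0: [30, 58, 41, 95, 78, 16]
  L1: h(30,58)=(30*31+58)%997=988 h(41,95)=(41*31+95)%997=369 h(78,16)=(78*31+16)%997=440 -> [988, 369, 440]
  L2: h(988,369)=(988*31+369)%997=90 h(440,440)=(440*31+440)%997=122 -> [90, 122]
  L3: h(90,122)=(90*31+122)%997=918 -> [918]
  root=918
After append 42 (leaves=[30, 58, 41, 95, 78, 16, 42]):
  L0: [30, 58, 41, 95, 78, 16, 42]
  L1: h(30,58)=(30*31+58)%997=988 h(41,95)=(41*31+95)%997=369 h(78,16)=(78*31+16)%997=440 h(42,42)=(42*31+42)%997=347 -> [988, 369, 440, 347]
  L2: h(988,369)=(988*31+369)%997=90 h(440,347)=(440*31+347)%997=29 -> [90, 29]
  L3: h(90,29)=(90*31+29)%997=825 -> [825]
  root=825

Answer: 30 988 36 90 908 918 825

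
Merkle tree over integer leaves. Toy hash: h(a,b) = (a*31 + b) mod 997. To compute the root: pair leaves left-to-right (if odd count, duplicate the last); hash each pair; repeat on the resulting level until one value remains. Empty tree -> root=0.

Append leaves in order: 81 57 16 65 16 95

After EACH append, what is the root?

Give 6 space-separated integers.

Answer: 81 574 360 409 150 684

Derivation:
After append 81 (leaves=[81]):
  L0: [81]
  root=81
After append 57 (leaves=[81, 57]):
  L0: [81, 57]
  L1: h(81,57)=(81*31+57)%997=574 -> [574]
  root=574
After append 16 (leaves=[81, 57, 16]):
  L0: [81, 57, 16]
  L1: h(81,57)=(81*31+57)%997=574 h(16,16)=(16*31+16)%997=512 -> [574, 512]
  L2: h(574,512)=(574*31+512)%997=360 -> [360]
  root=360
After append 65 (leaves=[81, 57, 16, 65]):
  L0: [81, 57, 16, 65]
  L1: h(81,57)=(81*31+57)%997=574 h(16,65)=(16*31+65)%997=561 -> [574, 561]
  L2: h(574,561)=(574*31+561)%997=409 -> [409]
  root=409
After append 16 (leaves=[81, 57, 16, 65, 16]):
  L0: [81, 57, 16, 65, 16]
  L1: h(81,57)=(81*31+57)%997=574 h(16,65)=(16*31+65)%997=561 h(16,16)=(16*31+16)%997=512 -> [574, 561, 512]
  L2: h(574,561)=(574*31+561)%997=409 h(512,512)=(512*31+512)%997=432 -> [409, 432]
  L3: h(409,432)=(409*31+432)%997=150 -> [150]
  root=150
After append 95 (leaves=[81, 57, 16, 65, 16, 95]):
  L0: [81, 57, 16, 65, 16, 95]
  L1: h(81,57)=(81*31+57)%997=574 h(16,65)=(16*31+65)%997=561 h(16,95)=(16*31+95)%997=591 -> [574, 561, 591]
  L2: h(574,561)=(574*31+561)%997=409 h(591,591)=(591*31+591)%997=966 -> [409, 966]
  L3: h(409,966)=(409*31+966)%997=684 -> [684]
  root=684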